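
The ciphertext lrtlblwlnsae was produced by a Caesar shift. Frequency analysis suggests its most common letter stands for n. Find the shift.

The most frequent ciphertext letter is l (appears 4 times).
l is position 11; n is position 13.
Shift = -2≡24.

24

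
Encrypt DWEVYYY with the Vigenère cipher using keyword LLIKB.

Repeat the key across the message: LLIKBLL
D(3)+L(11): 14 → O
W(22)+L(11): 33≡7 → H
E(4)+I(8): 12 → M
V(21)+K(10): 31≡5 → F
Y(24)+B(1): 25 → Z
Y(24)+L(11): 35≡9 → J
Y(24)+L(11): 35≡9 → J

OHMFZJJ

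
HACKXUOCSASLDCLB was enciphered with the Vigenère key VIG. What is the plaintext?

Repeat the key across the ciphertext: VIGVIGVIGVIGVIGV
H(7)−V(21): -14≡12 → M
A(0)−I(8): -8≡18 → S
C(2)−G(6): -4≡22 → W
K(10)−V(21): -11≡15 → P
X(23)−I(8): 15 → P
U(20)−G(6): 14 → O
O(14)−V(21): -7≡19 → T
C(2)−I(8): -6≡20 → U
S(18)−G(6): 12 → M
A(0)−V(21): -21≡5 → F
S(18)−I(8): 10 → K
L(11)−G(6): 5 → F
D(3)−V(21): -18≡8 → I
C(2)−I(8): -6≡20 → U
L(11)−G(6): 5 → F
B(1)−V(21): -20≡6 → G

MSWPPOTUMFKFIUFG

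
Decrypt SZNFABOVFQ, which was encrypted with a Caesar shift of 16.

CJXPKLYFPA

S(18): 18−16=2 → C
Z(25): 25−16=9 → J
N(13): 13−16=-3≡23 → X
F(5): 5−16=-11≡15 → P
A(0): 0−16=-16≡10 → K
B(1): 1−16=-15≡11 → L
O(14): 14−16=-2≡24 → Y
V(21): 21−16=5 → F
F(5): 5−16=-11≡15 → P
Q(16): 16−16=0 → A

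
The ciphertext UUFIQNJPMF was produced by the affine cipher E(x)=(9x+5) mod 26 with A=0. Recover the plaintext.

TTAJHYMEVA

The inverse of 9 mod 26 is 3, since 9·3=27≡1. Apply D(y)=3·(y−5) mod 26:
U(20): 3·(20−5)=45≡19 → T
U(20): 3·(20−5)=45≡19 → T
F(5): 3·(5−5)=0 → A
I(8): 3·(8−5)=9 → J
Q(16): 3·(16−5)=33≡7 → H
N(13): 3·(13−5)=24 → Y
J(9): 3·(9−5)=12 → M
P(15): 3·(15−5)=30≡4 → E
M(12): 3·(12−5)=21 → V
F(5): 3·(5−5)=0 → A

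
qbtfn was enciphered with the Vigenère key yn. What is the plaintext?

sovsp

Repeat the key across the ciphertext: ynyny
q(16)−y(24): -8≡18 → s
b(1)−n(13): -12≡14 → o
t(19)−y(24): -5≡21 → v
f(5)−n(13): -8≡18 → s
n(13)−y(24): -11≡15 → p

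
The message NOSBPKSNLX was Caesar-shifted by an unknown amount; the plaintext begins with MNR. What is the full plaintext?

From the crib: N(13)−M(12)=1, so the shift is 1.
Subtract 1 from each ciphertext letter:
N(13): 13−1=12 → M
O(14): 14−1=13 → N
S(18): 18−1=17 → R
B(1): 1−1=0 → A
P(15): 15−1=14 → O
K(10): 10−1=9 → J
S(18): 18−1=17 → R
N(13): 13−1=12 → M
L(11): 11−1=10 → K
X(23): 23−1=22 → W

MNRAOJRMKW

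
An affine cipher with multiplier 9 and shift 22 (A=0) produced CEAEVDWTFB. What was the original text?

The inverse of 9 mod 26 is 3, since 9·3=27≡1. Apply D(y)=3·(y−22) mod 26:
C(2): 3·(2−22)=-60≡18 → S
E(4): 3·(4−22)=-54≡24 → Y
A(0): 3·(0−22)=-66≡12 → M
E(4): 3·(4−22)=-54≡24 → Y
V(21): 3·(21−22)=-3≡23 → X
D(3): 3·(3−22)=-57≡21 → V
W(22): 3·(22−22)=0 → A
T(19): 3·(19−22)=-9≡17 → R
F(5): 3·(5−22)=-51≡1 → B
B(1): 3·(1−22)=-63≡15 → P

SYMYXVARBP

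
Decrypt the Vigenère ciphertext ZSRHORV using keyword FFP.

Repeat the key across the ciphertext: FFPFFPF
Z(25)−F(5): 20 → U
S(18)−F(5): 13 → N
R(17)−P(15): 2 → C
H(7)−F(5): 2 → C
O(14)−F(5): 9 → J
R(17)−P(15): 2 → C
V(21)−F(5): 16 → Q

UNCCJCQ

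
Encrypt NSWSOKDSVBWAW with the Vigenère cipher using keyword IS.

Repeat the key across the message: ISISISISISISI
N(13)+I(8): 21 → V
S(18)+S(18): 36≡10 → K
W(22)+I(8): 30≡4 → E
S(18)+S(18): 36≡10 → K
O(14)+I(8): 22 → W
K(10)+S(18): 28≡2 → C
D(3)+I(8): 11 → L
S(18)+S(18): 36≡10 → K
V(21)+I(8): 29≡3 → D
B(1)+S(18): 19 → T
W(22)+I(8): 30≡4 → E
A(0)+S(18): 18 → S
W(22)+I(8): 30≡4 → E

VKEKWCLKDTESE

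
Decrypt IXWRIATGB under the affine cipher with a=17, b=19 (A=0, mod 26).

The inverse of 17 mod 26 is 23, since 17·23=391≡1. Apply D(y)=23·(y−19) mod 26:
I(8): 23·(8−19)=-253≡7 → H
X(23): 23·(23−19)=92≡14 → O
W(22): 23·(22−19)=69≡17 → R
R(17): 23·(17−19)=-46≡6 → G
I(8): 23·(8−19)=-253≡7 → H
A(0): 23·(0−19)=-437≡5 → F
T(19): 23·(19−19)=0 → A
G(6): 23·(6−19)=-299≡13 → N
B(1): 23·(1−19)=-414≡2 → C

HORGHFANC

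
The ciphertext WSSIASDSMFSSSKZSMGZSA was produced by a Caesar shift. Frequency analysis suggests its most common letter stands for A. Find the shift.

The most frequent ciphertext letter is S (appears 9 times).
S is position 18; A is position 0.
Shift = 18.

18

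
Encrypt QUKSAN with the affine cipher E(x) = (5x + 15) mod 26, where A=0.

RLNBPC

Q(16): 5·16+15=95≡17 → R
U(20): 5·20+15=115≡11 → L
K(10): 5·10+15=65≡13 → N
S(18): 5·18+15=105≡1 → B
A(0): 5·0+15=15 → P
N(13): 5·13+15=80≡2 → C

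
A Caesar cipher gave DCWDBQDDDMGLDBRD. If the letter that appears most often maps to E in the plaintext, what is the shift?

The most frequent ciphertext letter is D (appears 7 times).
D is position 3; E is position 4.
Shift = -1≡25.

25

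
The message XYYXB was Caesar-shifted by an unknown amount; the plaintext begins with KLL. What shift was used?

13

From the crib: X(23)−K(10)=13, so the shift is 13.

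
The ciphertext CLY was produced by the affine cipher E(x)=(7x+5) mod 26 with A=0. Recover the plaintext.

HMZ

The inverse of 7 mod 26 is 15, since 7·15=105≡1. Apply D(y)=15·(y−5) mod 26:
C(2): 15·(2−5)=-45≡7 → H
L(11): 15·(11−5)=90≡12 → M
Y(24): 15·(24−5)=285≡25 → Z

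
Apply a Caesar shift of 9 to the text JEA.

J(9): 9+9=18 → S
E(4): 4+9=13 → N
A(0): 0+9=9 → J

SNJ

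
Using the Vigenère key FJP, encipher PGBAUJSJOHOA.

UPQFDYXSDMXP

Repeat the key across the message: FJPFJPFJPFJP
P(15)+F(5): 20 → U
G(6)+J(9): 15 → P
B(1)+P(15): 16 → Q
A(0)+F(5): 5 → F
U(20)+J(9): 29≡3 → D
J(9)+P(15): 24 → Y
S(18)+F(5): 23 → X
J(9)+J(9): 18 → S
O(14)+P(15): 29≡3 → D
H(7)+F(5): 12 → M
O(14)+J(9): 23 → X
A(0)+P(15): 15 → P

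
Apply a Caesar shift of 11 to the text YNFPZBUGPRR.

JYQAKMFRACC

Y(24): 24+11=35≡9 → J
N(13): 13+11=24 → Y
F(5): 5+11=16 → Q
P(15): 15+11=26≡0 → A
Z(25): 25+11=36≡10 → K
B(1): 1+11=12 → M
U(20): 20+11=31≡5 → F
G(6): 6+11=17 → R
P(15): 15+11=26≡0 → A
R(17): 17+11=28≡2 → C
R(17): 17+11=28≡2 → C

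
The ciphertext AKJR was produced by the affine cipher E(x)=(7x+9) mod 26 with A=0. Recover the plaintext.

VPAQ

The inverse of 7 mod 26 is 15, since 7·15=105≡1. Apply D(y)=15·(y−9) mod 26:
A(0): 15·(0−9)=-135≡21 → V
K(10): 15·(10−9)=15 → P
J(9): 15·(9−9)=0 → A
R(17): 15·(17−9)=120≡16 → Q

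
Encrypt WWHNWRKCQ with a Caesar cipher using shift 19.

PPAGPKDVJ

W(22): 22+19=41≡15 → P
W(22): 22+19=41≡15 → P
H(7): 7+19=26≡0 → A
N(13): 13+19=32≡6 → G
W(22): 22+19=41≡15 → P
R(17): 17+19=36≡10 → K
K(10): 10+19=29≡3 → D
C(2): 2+19=21 → V
Q(16): 16+19=35≡9 → J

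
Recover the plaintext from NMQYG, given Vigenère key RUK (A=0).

Repeat the key across the ciphertext: RUKRU
N(13)−R(17): -4≡22 → W
M(12)−U(20): -8≡18 → S
Q(16)−K(10): 6 → G
Y(24)−R(17): 7 → H
G(6)−U(20): -14≡12 → M

WSGHM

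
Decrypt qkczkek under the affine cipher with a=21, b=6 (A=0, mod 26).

yugruqu

The inverse of 21 mod 26 is 5, since 21·5=105≡1. Apply D(y)=5·(y−6) mod 26:
q(16): 5·(16−6)=50≡24 → y
k(10): 5·(10−6)=20 → u
c(2): 5·(2−6)=-20≡6 → g
z(25): 5·(25−6)=95≡17 → r
k(10): 5·(10−6)=20 → u
e(4): 5·(4−6)=-10≡16 → q
k(10): 5·(10−6)=20 → u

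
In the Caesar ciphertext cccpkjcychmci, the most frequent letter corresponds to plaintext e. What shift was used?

The most frequent ciphertext letter is c (appears 6 times).
c is position 2; e is position 4.
Shift = -2≡24.

24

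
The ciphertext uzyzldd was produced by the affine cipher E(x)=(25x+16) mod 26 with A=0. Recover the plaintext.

wrsrfnn

The inverse of 25 mod 26 is 25, since 25·25=625≡1. Apply D(y)=25·(y−16) mod 26:
u(20): 25·(20−16)=100≡22 → w
z(25): 25·(25−16)=225≡17 → r
y(24): 25·(24−16)=200≡18 → s
z(25): 25·(25−16)=225≡17 → r
l(11): 25·(11−16)=-125≡5 → f
d(3): 25·(3−16)=-325≡13 → n
d(3): 25·(3−16)=-325≡13 → n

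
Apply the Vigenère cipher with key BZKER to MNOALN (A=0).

Repeat the key across the message: BZKERB
M(12)+B(1): 13 → N
N(13)+Z(25): 38≡12 → M
O(14)+K(10): 24 → Y
A(0)+E(4): 4 → E
L(11)+R(17): 28≡2 → C
N(13)+B(1): 14 → O

NMYECO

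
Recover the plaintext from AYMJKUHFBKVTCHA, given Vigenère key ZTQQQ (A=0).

BFWTUVOPLUWAMRK

Repeat the key across the ciphertext: ZTQQQZTQQQZTQQQ
A(0)−Z(25): -25≡1 → B
Y(24)−T(19): 5 → F
M(12)−Q(16): -4≡22 → W
J(9)−Q(16): -7≡19 → T
K(10)−Q(16): -6≡20 → U
U(20)−Z(25): -5≡21 → V
H(7)−T(19): -12≡14 → O
F(5)−Q(16): -11≡15 → P
B(1)−Q(16): -15≡11 → L
K(10)−Q(16): -6≡20 → U
V(21)−Z(25): -4≡22 → W
T(19)−T(19): 0 → A
C(2)−Q(16): -14≡12 → M
H(7)−Q(16): -9≡17 → R
A(0)−Q(16): -16≡10 → K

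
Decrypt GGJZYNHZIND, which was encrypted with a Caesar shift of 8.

YYBRQFZRAFV

G(6): 6−8=-2≡24 → Y
G(6): 6−8=-2≡24 → Y
J(9): 9−8=1 → B
Z(25): 25−8=17 → R
Y(24): 24−8=16 → Q
N(13): 13−8=5 → F
H(7): 7−8=-1≡25 → Z
Z(25): 25−8=17 → R
I(8): 8−8=0 → A
N(13): 13−8=5 → F
D(3): 3−8=-5≡21 → V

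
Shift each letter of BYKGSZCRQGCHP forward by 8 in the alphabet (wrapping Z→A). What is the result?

B(1): 1+8=9 → J
Y(24): 24+8=32≡6 → G
K(10): 10+8=18 → S
G(6): 6+8=14 → O
S(18): 18+8=26≡0 → A
Z(25): 25+8=33≡7 → H
C(2): 2+8=10 → K
R(17): 17+8=25 → Z
Q(16): 16+8=24 → Y
G(6): 6+8=14 → O
C(2): 2+8=10 → K
H(7): 7+8=15 → P
P(15): 15+8=23 → X

JGSOAHKZYOKPX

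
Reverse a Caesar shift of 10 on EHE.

E(4): 4−10=-6≡20 → U
H(7): 7−10=-3≡23 → X
E(4): 4−10=-6≡20 → U

UXU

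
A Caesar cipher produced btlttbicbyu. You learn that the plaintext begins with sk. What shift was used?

9

From the crib: b(1)−s(18)=-17≡9, so the shift is 9.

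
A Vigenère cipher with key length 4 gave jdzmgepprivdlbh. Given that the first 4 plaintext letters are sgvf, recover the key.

Subtract each crib letter from the matching ciphertext letter (mod 26):
j(9)−s(18)=-9≡17 → r
d(3)−g(6)=-3≡23 → x
z(25)−v(21)=4 → e
m(12)−f(5)=7 → h

rxeh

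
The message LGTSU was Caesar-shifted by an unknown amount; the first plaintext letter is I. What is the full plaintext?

IDQPR

From the crib: L(11)−I(8)=3, so the shift is 3.
Subtract 3 from each ciphertext letter:
L(11): 11−3=8 → I
G(6): 6−3=3 → D
T(19): 19−3=16 → Q
S(18): 18−3=15 → P
U(20): 20−3=17 → R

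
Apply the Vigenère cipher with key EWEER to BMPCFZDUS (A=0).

FITGWDZYW

Repeat the key across the message: EWEEREWEE
B(1)+E(4): 5 → F
M(12)+W(22): 34≡8 → I
P(15)+E(4): 19 → T
C(2)+E(4): 6 → G
F(5)+R(17): 22 → W
Z(25)+E(4): 29≡3 → D
D(3)+W(22): 25 → Z
U(20)+E(4): 24 → Y
S(18)+E(4): 22 → W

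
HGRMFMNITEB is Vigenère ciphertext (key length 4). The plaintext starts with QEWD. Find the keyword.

RCVJ

Subtract each crib letter from the matching ciphertext letter (mod 26):
H(7)−Q(16)=-9≡17 → R
G(6)−E(4)=2 → C
R(17)−W(22)=-5≡21 → V
M(12)−D(3)=9 → J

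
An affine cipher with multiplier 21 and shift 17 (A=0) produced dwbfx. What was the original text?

The inverse of 21 mod 26 is 5, since 21·5=105≡1. Apply D(y)=5·(y−17) mod 26:
d(3): 5·(3−17)=-70≡8 → i
w(22): 5·(22−17)=25 → z
b(1): 5·(1−17)=-80≡24 → y
f(5): 5·(5−17)=-60≡18 → s
x(23): 5·(23−17)=30≡4 → e

izyse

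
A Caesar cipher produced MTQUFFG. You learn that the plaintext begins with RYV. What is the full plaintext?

RYVZKKL

From the crib: M(12)−R(17)=-5≡21, so the shift is 21.
Subtract 21 from each ciphertext letter:
M(12): 12−21=-9≡17 → R
T(19): 19−21=-2≡24 → Y
Q(16): 16−21=-5≡21 → V
U(20): 20−21=-1≡25 → Z
F(5): 5−21=-16≡10 → K
F(5): 5−21=-16≡10 → K
G(6): 6−21=-15≡11 → L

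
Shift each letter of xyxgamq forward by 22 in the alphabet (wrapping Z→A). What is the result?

x(23): 23+22=45≡19 → t
y(24): 24+22=46≡20 → u
x(23): 23+22=45≡19 → t
g(6): 6+22=28≡2 → c
a(0): 0+22=22 → w
m(12): 12+22=34≡8 → i
q(16): 16+22=38≡12 → m

tutcwim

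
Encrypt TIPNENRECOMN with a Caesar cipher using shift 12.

T(19): 19+12=31≡5 → F
I(8): 8+12=20 → U
P(15): 15+12=27≡1 → B
N(13): 13+12=25 → Z
E(4): 4+12=16 → Q
N(13): 13+12=25 → Z
R(17): 17+12=29≡3 → D
E(4): 4+12=16 → Q
C(2): 2+12=14 → O
O(14): 14+12=26≡0 → A
M(12): 12+12=24 → Y
N(13): 13+12=25 → Z

FUBZQZDQOAYZ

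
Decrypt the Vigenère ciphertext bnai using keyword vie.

Repeat the key across the ciphertext: viev
b(1)−v(21): -20≡6 → g
n(13)−i(8): 5 → f
a(0)−e(4): -4≡22 → w
i(8)−v(21): -13≡13 → n

gfwn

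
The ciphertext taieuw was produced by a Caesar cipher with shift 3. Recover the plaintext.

qxfbrt

t(19): 19−3=16 → q
a(0): 0−3=-3≡23 → x
i(8): 8−3=5 → f
e(4): 4−3=1 → b
u(20): 20−3=17 → r
w(22): 22−3=19 → t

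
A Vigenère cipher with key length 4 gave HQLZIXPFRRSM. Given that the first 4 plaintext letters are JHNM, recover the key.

YJYN

Subtract each crib letter from the matching ciphertext letter (mod 26):
H(7)−J(9)=-2≡24 → Y
Q(16)−H(7)=9 → J
L(11)−N(13)=-2≡24 → Y
Z(25)−M(12)=13 → N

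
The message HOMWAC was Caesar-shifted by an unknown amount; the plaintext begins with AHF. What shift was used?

7

From the crib: H(7)−A(0)=7, so the shift is 7.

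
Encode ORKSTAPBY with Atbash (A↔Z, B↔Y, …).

LIPHGZKYB

O(14) → L(11)
R(17) → I(8)
K(10) → P(15)
S(18) → H(7)
T(19) → G(6)
A(0) → Z(25)
P(15) → K(10)
B(1) → Y(24)
Y(24) → B(1)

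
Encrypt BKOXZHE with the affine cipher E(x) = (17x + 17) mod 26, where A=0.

IFVSAGH

B(1): 17·1+17=34≡8 → I
K(10): 17·10+17=187≡5 → F
O(14): 17·14+17=255≡21 → V
X(23): 17·23+17=408≡18 → S
Z(25): 17·25+17=442≡0 → A
H(7): 17·7+17=136≡6 → G
E(4): 17·4+17=85≡7 → H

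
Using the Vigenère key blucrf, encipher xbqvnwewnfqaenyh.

Repeat the key across the message: blucrfblucrfbluc
x(23)+b(1): 24 → y
b(1)+l(11): 12 → m
q(16)+u(20): 36≡10 → k
v(21)+c(2): 23 → x
n(13)+r(17): 30≡4 → e
w(22)+f(5): 27≡1 → b
e(4)+b(1): 5 → f
w(22)+l(11): 33≡7 → h
n(13)+u(20): 33≡7 → h
f(5)+c(2): 7 → h
q(16)+r(17): 33≡7 → h
a(0)+f(5): 5 → f
e(4)+b(1): 5 → f
n(13)+l(11): 24 → y
y(24)+u(20): 44≡18 → s
h(7)+c(2): 9 → j

ymkxebfhhhhffysj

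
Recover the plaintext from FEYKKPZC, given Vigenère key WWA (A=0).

Repeat the key across the ciphertext: WWAWWAWW
F(5)−W(22): -17≡9 → J
E(4)−W(22): -18≡8 → I
Y(24)−A(0): 24 → Y
K(10)−W(22): -12≡14 → O
K(10)−W(22): -12≡14 → O
P(15)−A(0): 15 → P
Z(25)−W(22): 3 → D
C(2)−W(22): -20≡6 → G

JIYOOPDG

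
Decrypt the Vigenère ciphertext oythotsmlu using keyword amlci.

omifgtgbjm

Repeat the key across the ciphertext: amlciamlci
o(14)−a(0): 14 → o
y(24)−m(12): 12 → m
t(19)−l(11): 8 → i
h(7)−c(2): 5 → f
o(14)−i(8): 6 → g
t(19)−a(0): 19 → t
s(18)−m(12): 6 → g
m(12)−l(11): 1 → b
l(11)−c(2): 9 → j
u(20)−i(8): 12 → m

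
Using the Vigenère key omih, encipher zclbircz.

Repeat the key across the message: omihomih
z(25)+o(14): 39≡13 → n
c(2)+m(12): 14 → o
l(11)+i(8): 19 → t
b(1)+h(7): 8 → i
i(8)+o(14): 22 → w
r(17)+m(12): 29≡3 → d
c(2)+i(8): 10 → k
z(25)+h(7): 32≡6 → g

notiwdkg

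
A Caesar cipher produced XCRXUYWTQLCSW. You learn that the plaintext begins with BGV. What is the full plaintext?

BGVBYCAXUPGWA

From the crib: X(23)−B(1)=22, so the shift is 22.
Subtract 22 from each ciphertext letter:
X(23): 23−22=1 → B
C(2): 2−22=-20≡6 → G
R(17): 17−22=-5≡21 → V
X(23): 23−22=1 → B
U(20): 20−22=-2≡24 → Y
Y(24): 24−22=2 → C
W(22): 22−22=0 → A
T(19): 19−22=-3≡23 → X
Q(16): 16−22=-6≡20 → U
L(11): 11−22=-11≡15 → P
C(2): 2−22=-20≡6 → G
S(18): 18−22=-4≡22 → W
W(22): 22−22=0 → A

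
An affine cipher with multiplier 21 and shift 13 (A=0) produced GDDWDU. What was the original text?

The inverse of 21 mod 26 is 5, since 21·5=105≡1. Apply D(y)=5·(y−13) mod 26:
G(6): 5·(6−13)=-35≡17 → R
D(3): 5·(3−13)=-50≡2 → C
D(3): 5·(3−13)=-50≡2 → C
W(22): 5·(22−13)=45≡19 → T
D(3): 5·(3−13)=-50≡2 → C
U(20): 5·(20−13)=35≡9 → J

RCCTCJ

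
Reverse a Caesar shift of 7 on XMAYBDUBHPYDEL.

X(23): 23−7=16 → Q
M(12): 12−7=5 → F
A(0): 0−7=-7≡19 → T
Y(24): 24−7=17 → R
B(1): 1−7=-6≡20 → U
D(3): 3−7=-4≡22 → W
U(20): 20−7=13 → N
B(1): 1−7=-6≡20 → U
H(7): 7−7=0 → A
P(15): 15−7=8 → I
Y(24): 24−7=17 → R
D(3): 3−7=-4≡22 → W
E(4): 4−7=-3≡23 → X
L(11): 11−7=4 → E

QFTRUWNUAIRWXE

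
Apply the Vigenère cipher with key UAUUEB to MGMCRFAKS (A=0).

GGGWVGUKM

Repeat the key across the message: UAUUEBUAU
M(12)+U(20): 32≡6 → G
G(6)+A(0): 6 → G
M(12)+U(20): 32≡6 → G
C(2)+U(20): 22 → W
R(17)+E(4): 21 → V
F(5)+B(1): 6 → G
A(0)+U(20): 20 → U
K(10)+A(0): 10 → K
S(18)+U(20): 38≡12 → M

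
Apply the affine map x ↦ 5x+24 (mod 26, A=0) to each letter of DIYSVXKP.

NMOKZJWV

D(3): 5·3+24=39≡13 → N
I(8): 5·8+24=64≡12 → M
Y(24): 5·24+24=144≡14 → O
S(18): 5·18+24=114≡10 → K
V(21): 5·21+24=129≡25 → Z
X(23): 5·23+24=139≡9 → J
K(10): 5·10+24=74≡22 → W
P(15): 5·15+24=99≡21 → V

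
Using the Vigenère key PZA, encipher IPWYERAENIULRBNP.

Repeat the key across the message: PZAPZAPZAPZAPZAP
I(8)+P(15): 23 → X
P(15)+Z(25): 40≡14 → O
W(22)+A(0): 22 → W
Y(24)+P(15): 39≡13 → N
E(4)+Z(25): 29≡3 → D
R(17)+A(0): 17 → R
A(0)+P(15): 15 → P
E(4)+Z(25): 29≡3 → D
N(13)+A(0): 13 → N
I(8)+P(15): 23 → X
U(20)+Z(25): 45≡19 → T
L(11)+A(0): 11 → L
R(17)+P(15): 32≡6 → G
B(1)+Z(25): 26≡0 → A
N(13)+A(0): 13 → N
P(15)+P(15): 30≡4 → E

XOWNDRPDNXTLGANE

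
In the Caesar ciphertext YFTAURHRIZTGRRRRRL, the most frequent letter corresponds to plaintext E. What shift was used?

13

The most frequent ciphertext letter is R (appears 7 times).
R is position 17; E is position 4.
Shift = 13.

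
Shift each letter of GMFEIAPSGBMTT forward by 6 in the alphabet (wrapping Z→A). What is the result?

G(6): 6+6=12 → M
M(12): 12+6=18 → S
F(5): 5+6=11 → L
E(4): 4+6=10 → K
I(8): 8+6=14 → O
A(0): 0+6=6 → G
P(15): 15+6=21 → V
S(18): 18+6=24 → Y
G(6): 6+6=12 → M
B(1): 1+6=7 → H
M(12): 12+6=18 → S
T(19): 19+6=25 → Z
T(19): 19+6=25 → Z

MSLKOGVYMHSZZ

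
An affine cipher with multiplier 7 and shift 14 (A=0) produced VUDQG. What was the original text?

The inverse of 7 mod 26 is 15, since 7·15=105≡1. Apply D(y)=15·(y−14) mod 26:
V(21): 15·(21−14)=105≡1 → B
U(20): 15·(20−14)=90≡12 → M
D(3): 15·(3−14)=-165≡17 → R
Q(16): 15·(16−14)=30≡4 → E
G(6): 15·(6−14)=-120≡10 → K

BMREK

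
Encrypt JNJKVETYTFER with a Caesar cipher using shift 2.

LPLMXGVAVHGT

J(9): 9+2=11 → L
N(13): 13+2=15 → P
J(9): 9+2=11 → L
K(10): 10+2=12 → M
V(21): 21+2=23 → X
E(4): 4+2=6 → G
T(19): 19+2=21 → V
Y(24): 24+2=26≡0 → A
T(19): 19+2=21 → V
F(5): 5+2=7 → H
E(4): 4+2=6 → G
R(17): 17+2=19 → T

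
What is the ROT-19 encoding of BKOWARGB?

UDHPTKZU

B(1): 1+19=20 → U
K(10): 10+19=29≡3 → D
O(14): 14+19=33≡7 → H
W(22): 22+19=41≡15 → P
A(0): 0+19=19 → T
R(17): 17+19=36≡10 → K
G(6): 6+19=25 → Z
B(1): 1+19=20 → U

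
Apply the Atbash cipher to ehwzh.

vsdas

e(4) → v(21)
h(7) → s(18)
w(22) → d(3)
z(25) → a(0)
h(7) → s(18)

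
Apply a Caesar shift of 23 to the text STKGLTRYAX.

PQHDIQOVXU

S(18): 18+23=41≡15 → P
T(19): 19+23=42≡16 → Q
K(10): 10+23=33≡7 → H
G(6): 6+23=29≡3 → D
L(11): 11+23=34≡8 → I
T(19): 19+23=42≡16 → Q
R(17): 17+23=40≡14 → O
Y(24): 24+23=47≡21 → V
A(0): 0+23=23 → X
X(23): 23+23=46≡20 → U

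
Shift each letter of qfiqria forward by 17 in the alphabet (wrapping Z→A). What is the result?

hwzhizr

q(16): 16+17=33≡7 → h
f(5): 5+17=22 → w
i(8): 8+17=25 → z
q(16): 16+17=33≡7 → h
r(17): 17+17=34≡8 → i
i(8): 8+17=25 → z
a(0): 0+17=17 → r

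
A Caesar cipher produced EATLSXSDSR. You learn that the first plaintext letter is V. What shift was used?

9

From the crib: E(4)−V(21)=-17≡9, so the shift is 9.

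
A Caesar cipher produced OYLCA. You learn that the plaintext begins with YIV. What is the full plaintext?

YIVMK

From the crib: O(14)−Y(24)=-10≡16, so the shift is 16.
Subtract 16 from each ciphertext letter:
O(14): 14−16=-2≡24 → Y
Y(24): 24−16=8 → I
L(11): 11−16=-5≡21 → V
C(2): 2−16=-14≡12 → M
A(0): 0−16=-16≡10 → K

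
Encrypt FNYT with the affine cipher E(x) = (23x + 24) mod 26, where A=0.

JLET

F(5): 23·5+24=139≡9 → J
N(13): 23·13+24=323≡11 → L
Y(24): 23·24+24=576≡4 → E
T(19): 23·19+24=461≡19 → T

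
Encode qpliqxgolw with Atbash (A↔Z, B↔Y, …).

jkorjctlod

q(16) → j(9)
p(15) → k(10)
l(11) → o(14)
i(8) → r(17)
q(16) → j(9)
x(23) → c(2)
g(6) → t(19)
o(14) → l(11)
l(11) → o(14)
w(22) → d(3)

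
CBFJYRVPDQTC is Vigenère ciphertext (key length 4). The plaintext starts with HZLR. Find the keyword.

VCUS

Subtract each crib letter from the matching ciphertext letter (mod 26):
C(2)−H(7)=-5≡21 → V
B(1)−Z(25)=-24≡2 → C
F(5)−L(11)=-6≡20 → U
J(9)−R(17)=-8≡18 → S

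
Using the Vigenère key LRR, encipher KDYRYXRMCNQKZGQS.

VUPCPOCDTYHBKXHD

Repeat the key across the message: LRRLRRLRRLRRLRRL
K(10)+L(11): 21 → V
D(3)+R(17): 20 → U
Y(24)+R(17): 41≡15 → P
R(17)+L(11): 28≡2 → C
Y(24)+R(17): 41≡15 → P
X(23)+R(17): 40≡14 → O
R(17)+L(11): 28≡2 → C
M(12)+R(17): 29≡3 → D
C(2)+R(17): 19 → T
N(13)+L(11): 24 → Y
Q(16)+R(17): 33≡7 → H
K(10)+R(17): 27≡1 → B
Z(25)+L(11): 36≡10 → K
G(6)+R(17): 23 → X
Q(16)+R(17): 33≡7 → H
S(18)+L(11): 29≡3 → D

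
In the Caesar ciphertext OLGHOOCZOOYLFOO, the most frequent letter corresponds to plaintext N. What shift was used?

The most frequent ciphertext letter is O (appears 7 times).
O is position 14; N is position 13.
Shift = 1.

1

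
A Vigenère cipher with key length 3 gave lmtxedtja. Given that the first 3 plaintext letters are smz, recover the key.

tau

Subtract each crib letter from the matching ciphertext letter (mod 26):
l(11)−s(18)=-7≡19 → t
m(12)−m(12)=0 → a
t(19)−z(25)=-6≡20 → u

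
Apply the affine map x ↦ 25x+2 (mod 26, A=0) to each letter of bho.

b(1): 25·1+2=27≡1 → b
h(7): 25·7+2=177≡21 → v
o(14): 25·14+2=352≡14 → o

bvo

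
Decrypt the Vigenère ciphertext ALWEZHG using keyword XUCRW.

Repeat the key across the ciphertext: XUCRWXU
A(0)−X(23): -23≡3 → D
L(11)−U(20): -9≡17 → R
W(22)−C(2): 20 → U
E(4)−R(17): -13≡13 → N
Z(25)−W(22): 3 → D
H(7)−X(23): -16≡10 → K
G(6)−U(20): -14≡12 → M

DRUNDKM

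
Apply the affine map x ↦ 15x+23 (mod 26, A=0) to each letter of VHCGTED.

V(21): 15·21+23=338≡0 → A
H(7): 15·7+23=128≡24 → Y
C(2): 15·2+23=53≡1 → B
G(6): 15·6+23=113≡9 → J
T(19): 15·19+23=308≡22 → W
E(4): 15·4+23=83≡5 → F
D(3): 15·3+23=68≡16 → Q

AYBJWFQ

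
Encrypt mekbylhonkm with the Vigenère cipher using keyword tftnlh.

Repeat the key across the message: tftnlhtftnl
m(12)+t(19): 31≡5 → f
e(4)+f(5): 9 → j
k(10)+t(19): 29≡3 → d
b(1)+n(13): 14 → o
y(24)+l(11): 35≡9 → j
l(11)+h(7): 18 → s
h(7)+t(19): 26≡0 → a
o(14)+f(5): 19 → t
n(13)+t(19): 32≡6 → g
k(10)+n(13): 23 → x
m(12)+l(11): 23 → x

fjdojsatgxx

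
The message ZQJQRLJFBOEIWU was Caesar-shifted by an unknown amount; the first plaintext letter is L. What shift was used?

From the crib: Z(25)−L(11)=14, so the shift is 14.

14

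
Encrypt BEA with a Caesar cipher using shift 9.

KNJ

B(1): 1+9=10 → K
E(4): 4+9=13 → N
A(0): 0+9=9 → J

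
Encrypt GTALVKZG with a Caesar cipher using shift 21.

BOVGQFUB

G(6): 6+21=27≡1 → B
T(19): 19+21=40≡14 → O
A(0): 0+21=21 → V
L(11): 11+21=32≡6 → G
V(21): 21+21=42≡16 → Q
K(10): 10+21=31≡5 → F
Z(25): 25+21=46≡20 → U
G(6): 6+21=27≡1 → B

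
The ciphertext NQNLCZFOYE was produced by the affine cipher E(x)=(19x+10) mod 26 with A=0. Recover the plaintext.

HOHLQJXSYM

The inverse of 19 mod 26 is 11, since 19·11=209≡1. Apply D(y)=11·(y−10) mod 26:
N(13): 11·(13−10)=33≡7 → H
Q(16): 11·(16−10)=66≡14 → O
N(13): 11·(13−10)=33≡7 → H
L(11): 11·(11−10)=11 → L
C(2): 11·(2−10)=-88≡16 → Q
Z(25): 11·(25−10)=165≡9 → J
F(5): 11·(5−10)=-55≡23 → X
O(14): 11·(14−10)=44≡18 → S
Y(24): 11·(24−10)=154≡24 → Y
E(4): 11·(4−10)=-66≡12 → M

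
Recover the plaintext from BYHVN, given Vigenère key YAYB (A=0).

Repeat the key across the ciphertext: YAYBY
B(1)−Y(24): -23≡3 → D
Y(24)−A(0): 24 → Y
H(7)−Y(24): -17≡9 → J
V(21)−B(1): 20 → U
N(13)−Y(24): -11≡15 → P

DYJUP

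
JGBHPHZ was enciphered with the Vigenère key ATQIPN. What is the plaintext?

Repeat the key across the ciphertext: ATQIPNA
J(9)−A(0): 9 → J
G(6)−T(19): -13≡13 → N
B(1)−Q(16): -15≡11 → L
H(7)−I(8): -1≡25 → Z
P(15)−P(15): 0 → A
H(7)−N(13): -6≡20 → U
Z(25)−A(0): 25 → Z

JNLZAUZ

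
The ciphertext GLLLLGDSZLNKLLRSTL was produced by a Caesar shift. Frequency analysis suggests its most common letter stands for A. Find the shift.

The most frequent ciphertext letter is L (appears 8 times).
L is position 11; A is position 0.
Shift = 11.

11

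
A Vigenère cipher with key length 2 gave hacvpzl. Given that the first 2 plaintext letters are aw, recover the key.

he

Subtract each crib letter from the matching ciphertext letter (mod 26):
h(7)−a(0)=7 → h
a(0)−w(22)=-22≡4 → e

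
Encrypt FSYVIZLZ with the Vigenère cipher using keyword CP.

HHAKKONO

Repeat the key across the message: CPCPCPCP
F(5)+C(2): 7 → H
S(18)+P(15): 33≡7 → H
Y(24)+C(2): 26≡0 → A
V(21)+P(15): 36≡10 → K
I(8)+C(2): 10 → K
Z(25)+P(15): 40≡14 → O
L(11)+C(2): 13 → N
Z(25)+P(15): 40≡14 → O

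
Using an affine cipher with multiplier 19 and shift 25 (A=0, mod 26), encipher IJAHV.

I(8): 19·8+25=177≡21 → V
J(9): 19·9+25=196≡14 → O
A(0): 19·0+25=25 → Z
H(7): 19·7+25=158≡2 → C
V(21): 19·21+25=424≡8 → I

VOZCI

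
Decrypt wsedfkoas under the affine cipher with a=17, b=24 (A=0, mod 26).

The inverse of 17 mod 26 is 23, since 17·23=391≡1. Apply D(y)=23·(y−24) mod 26:
w(22): 23·(22−24)=-46≡6 → g
s(18): 23·(18−24)=-138≡18 → s
e(4): 23·(4−24)=-460≡8 → i
d(3): 23·(3−24)=-483≡11 → l
f(5): 23·(5−24)=-437≡5 → f
k(10): 23·(10−24)=-322≡16 → q
o(14): 23·(14−24)=-230≡4 → e
a(0): 23·(0−24)=-552≡20 → u
s(18): 23·(18−24)=-138≡18 → s

gsilfqeus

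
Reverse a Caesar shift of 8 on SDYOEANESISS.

S(18): 18−8=10 → K
D(3): 3−8=-5≡21 → V
Y(24): 24−8=16 → Q
O(14): 14−8=6 → G
E(4): 4−8=-4≡22 → W
A(0): 0−8=-8≡18 → S
N(13): 13−8=5 → F
E(4): 4−8=-4≡22 → W
S(18): 18−8=10 → K
I(8): 8−8=0 → A
S(18): 18−8=10 → K
S(18): 18−8=10 → K

KVQGWSFWKAKK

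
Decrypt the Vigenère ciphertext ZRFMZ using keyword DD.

WOCJW

Repeat the key across the ciphertext: DDDDD
Z(25)−D(3): 22 → W
R(17)−D(3): 14 → O
F(5)−D(3): 2 → C
M(12)−D(3): 9 → J
Z(25)−D(3): 22 → W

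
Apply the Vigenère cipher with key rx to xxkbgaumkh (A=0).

Repeat the key across the message: rxrxrxrxrx
x(23)+r(17): 40≡14 → o
x(23)+x(23): 46≡20 → u
k(10)+r(17): 27≡1 → b
b(1)+x(23): 24 → y
g(6)+r(17): 23 → x
a(0)+x(23): 23 → x
u(20)+r(17): 37≡11 → l
m(12)+x(23): 35≡9 → j
k(10)+r(17): 27≡1 → b
h(7)+x(23): 30≡4 → e

oubyxxljbe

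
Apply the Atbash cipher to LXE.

L(11) → O(14)
X(23) → C(2)
E(4) → V(21)

OCV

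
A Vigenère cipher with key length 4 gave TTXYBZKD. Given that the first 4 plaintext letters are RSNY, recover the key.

Subtract each crib letter from the matching ciphertext letter (mod 26):
T(19)−R(17)=2 → C
T(19)−S(18)=1 → B
X(23)−N(13)=10 → K
Y(24)−Y(24)=0 → A

CBKA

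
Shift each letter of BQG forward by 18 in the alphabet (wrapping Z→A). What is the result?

TIY

B(1): 1+18=19 → T
Q(16): 16+18=34≡8 → I
G(6): 6+18=24 → Y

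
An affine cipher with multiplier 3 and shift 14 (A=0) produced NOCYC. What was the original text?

The inverse of 3 mod 26 is 9, since 3·9=27≡1. Apply D(y)=9·(y−14) mod 26:
N(13): 9·(13−14)=-9≡17 → R
O(14): 9·(14−14)=0 → A
C(2): 9·(2−14)=-108≡22 → W
Y(24): 9·(24−14)=90≡12 → M
C(2): 9·(2−14)=-108≡22 → W

RAWMW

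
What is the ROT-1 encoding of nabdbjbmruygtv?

n(13): 13+1=14 → o
a(0): 0+1=1 → b
b(1): 1+1=2 → c
d(3): 3+1=4 → e
b(1): 1+1=2 → c
j(9): 9+1=10 → k
b(1): 1+1=2 → c
m(12): 12+1=13 → n
r(17): 17+1=18 → s
u(20): 20+1=21 → v
y(24): 24+1=25 → z
g(6): 6+1=7 → h
t(19): 19+1=20 → u
v(21): 21+1=22 → w

obceckcnsvzhuw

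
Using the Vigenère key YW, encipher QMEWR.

OICSP

Repeat the key across the message: YWYWY
Q(16)+Y(24): 40≡14 → O
M(12)+W(22): 34≡8 → I
E(4)+Y(24): 28≡2 → C
W(22)+W(22): 44≡18 → S
R(17)+Y(24): 41≡15 → P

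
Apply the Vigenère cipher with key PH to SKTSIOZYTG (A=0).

Repeat the key across the message: PHPHPHPHPH
S(18)+P(15): 33≡7 → H
K(10)+H(7): 17 → R
T(19)+P(15): 34≡8 → I
S(18)+H(7): 25 → Z
I(8)+P(15): 23 → X
O(14)+H(7): 21 → V
Z(25)+P(15): 40≡14 → O
Y(24)+H(7): 31≡5 → F
T(19)+P(15): 34≡8 → I
G(6)+H(7): 13 → N

HRIZXVOFIN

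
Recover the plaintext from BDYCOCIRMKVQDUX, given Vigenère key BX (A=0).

AGXFNFHULNUTCXW

Repeat the key across the ciphertext: BXBXBXBXBXBXBXB
B(1)−B(1): 0 → A
D(3)−X(23): -20≡6 → G
Y(24)−B(1): 23 → X
C(2)−X(23): -21≡5 → F
O(14)−B(1): 13 → N
C(2)−X(23): -21≡5 → F
I(8)−B(1): 7 → H
R(17)−X(23): -6≡20 → U
M(12)−B(1): 11 → L
K(10)−X(23): -13≡13 → N
V(21)−B(1): 20 → U
Q(16)−X(23): -7≡19 → T
D(3)−B(1): 2 → C
U(20)−X(23): -3≡23 → X
X(23)−B(1): 22 → W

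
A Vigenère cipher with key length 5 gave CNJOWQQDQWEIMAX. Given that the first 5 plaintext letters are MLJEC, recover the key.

Subtract each crib letter from the matching ciphertext letter (mod 26):
C(2)−M(12)=-10≡16 → Q
N(13)−L(11)=2 → C
J(9)−J(9)=0 → A
O(14)−E(4)=10 → K
W(22)−C(2)=20 → U

QCAKU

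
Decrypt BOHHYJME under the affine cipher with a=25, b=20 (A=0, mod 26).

TGNNWLIQ

The inverse of 25 mod 26 is 25, since 25·25=625≡1. Apply D(y)=25·(y−20) mod 26:
B(1): 25·(1−20)=-475≡19 → T
O(14): 25·(14−20)=-150≡6 → G
H(7): 25·(7−20)=-325≡13 → N
H(7): 25·(7−20)=-325≡13 → N
Y(24): 25·(24−20)=100≡22 → W
J(9): 25·(9−20)=-275≡11 → L
M(12): 25·(12−20)=-200≡8 → I
E(4): 25·(4−20)=-400≡16 → Q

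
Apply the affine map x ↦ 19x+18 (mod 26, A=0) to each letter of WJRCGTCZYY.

W(22): 19·22+18=436≡20 → U
J(9): 19·9+18=189≡7 → H
R(17): 19·17+18=341≡3 → D
C(2): 19·2+18=56≡4 → E
G(6): 19·6+18=132≡2 → C
T(19): 19·19+18=379≡15 → P
C(2): 19·2+18=56≡4 → E
Z(25): 19·25+18=493≡25 → Z
Y(24): 19·24+18=474≡6 → G
Y(24): 19·24+18=474≡6 → G

UHDECPEZGG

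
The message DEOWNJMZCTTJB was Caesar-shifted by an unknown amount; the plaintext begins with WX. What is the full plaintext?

WXHPGCFSVMMCU

From the crib: D(3)−W(22)=-19≡7, so the shift is 7.
Subtract 7 from each ciphertext letter:
D(3): 3−7=-4≡22 → W
E(4): 4−7=-3≡23 → X
O(14): 14−7=7 → H
W(22): 22−7=15 → P
N(13): 13−7=6 → G
J(9): 9−7=2 → C
M(12): 12−7=5 → F
Z(25): 25−7=18 → S
C(2): 2−7=-5≡21 → V
T(19): 19−7=12 → M
T(19): 19−7=12 → M
J(9): 9−7=2 → C
B(1): 1−7=-6≡20 → U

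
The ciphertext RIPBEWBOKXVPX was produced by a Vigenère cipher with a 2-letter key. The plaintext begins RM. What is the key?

AW

Subtract each crib letter from the matching ciphertext letter (mod 26):
R(17)−R(17)=0 → A
I(8)−M(12)=-4≡22 → W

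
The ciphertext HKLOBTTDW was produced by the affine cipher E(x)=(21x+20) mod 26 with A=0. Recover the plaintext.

The inverse of 21 mod 26 is 5, since 21·5=105≡1. Apply D(y)=5·(y−20) mod 26:
H(7): 5·(7−20)=-65≡13 → N
K(10): 5·(10−20)=-50≡2 → C
L(11): 5·(11−20)=-45≡7 → H
O(14): 5·(14−20)=-30≡22 → W
B(1): 5·(1−20)=-95≡9 → J
T(19): 5·(19−20)=-5≡21 → V
T(19): 5·(19−20)=-5≡21 → V
D(3): 5·(3−20)=-85≡19 → T
W(22): 5·(22−20)=10 → K

NCHWJVVTK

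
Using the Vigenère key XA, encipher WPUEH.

Repeat the key across the message: XAXAX
W(22)+X(23): 45≡19 → T
P(15)+A(0): 15 → P
U(20)+X(23): 43≡17 → R
E(4)+A(0): 4 → E
H(7)+X(23): 30≡4 → E

TPREE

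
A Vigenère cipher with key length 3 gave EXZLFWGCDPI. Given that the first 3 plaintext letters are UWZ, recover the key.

KBA

Subtract each crib letter from the matching ciphertext letter (mod 26):
E(4)−U(20)=-16≡10 → K
X(23)−W(22)=1 → B
Z(25)−Z(25)=0 → A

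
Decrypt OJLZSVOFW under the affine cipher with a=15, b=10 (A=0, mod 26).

CTHBEZCRG

The inverse of 15 mod 26 is 7, since 15·7=105≡1. Apply D(y)=7·(y−10) mod 26:
O(14): 7·(14−10)=28≡2 → C
J(9): 7·(9−10)=-7≡19 → T
L(11): 7·(11−10)=7 → H
Z(25): 7·(25−10)=105≡1 → B
S(18): 7·(18−10)=56≡4 → E
V(21): 7·(21−10)=77≡25 → Z
O(14): 7·(14−10)=28≡2 → C
F(5): 7·(5−10)=-35≡17 → R
W(22): 7·(22−10)=84≡6 → G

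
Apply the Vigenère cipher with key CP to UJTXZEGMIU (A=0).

WYVMBTIBKJ

Repeat the key across the message: CPCPCPCPCP
U(20)+C(2): 22 → W
J(9)+P(15): 24 → Y
T(19)+C(2): 21 → V
X(23)+P(15): 38≡12 → M
Z(25)+C(2): 27≡1 → B
E(4)+P(15): 19 → T
G(6)+C(2): 8 → I
M(12)+P(15): 27≡1 → B
I(8)+C(2): 10 → K
U(20)+P(15): 35≡9 → J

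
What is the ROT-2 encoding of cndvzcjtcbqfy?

epfxbelvedsha

c(2): 2+2=4 → e
n(13): 13+2=15 → p
d(3): 3+2=5 → f
v(21): 21+2=23 → x
z(25): 25+2=27≡1 → b
c(2): 2+2=4 → e
j(9): 9+2=11 → l
t(19): 19+2=21 → v
c(2): 2+2=4 → e
b(1): 1+2=3 → d
q(16): 16+2=18 → s
f(5): 5+2=7 → h
y(24): 24+2=26≡0 → a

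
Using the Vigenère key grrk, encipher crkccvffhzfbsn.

iibmimwpnqwlye

Repeat the key across the message: grrkgrrkgrrkgr
c(2)+g(6): 8 → i
r(17)+r(17): 34≡8 → i
k(10)+r(17): 27≡1 → b
c(2)+k(10): 12 → m
c(2)+g(6): 8 → i
v(21)+r(17): 38≡12 → m
f(5)+r(17): 22 → w
f(5)+k(10): 15 → p
h(7)+g(6): 13 → n
z(25)+r(17): 42≡16 → q
f(5)+r(17): 22 → w
b(1)+k(10): 11 → l
s(18)+g(6): 24 → y
n(13)+r(17): 30≡4 → e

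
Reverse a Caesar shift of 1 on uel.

u(20): 20−1=19 → t
e(4): 4−1=3 → d
l(11): 11−1=10 → k

tdk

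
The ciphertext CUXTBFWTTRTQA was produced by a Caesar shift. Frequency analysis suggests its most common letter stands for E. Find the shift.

The most frequent ciphertext letter is T (appears 4 times).
T is position 19; E is position 4.
Shift = 15.

15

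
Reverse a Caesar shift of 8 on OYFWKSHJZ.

GQXOCKZBR

O(14): 14−8=6 → G
Y(24): 24−8=16 → Q
F(5): 5−8=-3≡23 → X
W(22): 22−8=14 → O
K(10): 10−8=2 → C
S(18): 18−8=10 → K
H(7): 7−8=-1≡25 → Z
J(9): 9−8=1 → B
Z(25): 25−8=17 → R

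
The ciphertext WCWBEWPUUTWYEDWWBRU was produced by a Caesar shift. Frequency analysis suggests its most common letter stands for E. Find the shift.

The most frequent ciphertext letter is W (appears 6 times).
W is position 22; E is position 4.
Shift = 18.

18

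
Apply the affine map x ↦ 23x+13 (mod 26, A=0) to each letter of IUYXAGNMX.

I(8): 23·8+13=197≡15 → P
U(20): 23·20+13=473≡5 → F
Y(24): 23·24+13=565≡19 → T
X(23): 23·23+13=542≡22 → W
A(0): 23·0+13=13 → N
G(6): 23·6+13=151≡21 → V
N(13): 23·13+13=312≡0 → A
M(12): 23·12+13=289≡3 → D
X(23): 23·23+13=542≡22 → W

PFTWNVADW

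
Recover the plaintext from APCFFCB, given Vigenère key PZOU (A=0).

LQOLQDN

Repeat the key across the ciphertext: PZOUPZO
A(0)−P(15): -15≡11 → L
P(15)−Z(25): -10≡16 → Q
C(2)−O(14): -12≡14 → O
F(5)−U(20): -15≡11 → L
F(5)−P(15): -10≡16 → Q
C(2)−Z(25): -23≡3 → D
B(1)−O(14): -13≡13 → N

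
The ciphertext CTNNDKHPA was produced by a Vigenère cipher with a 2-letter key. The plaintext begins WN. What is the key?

Subtract each crib letter from the matching ciphertext letter (mod 26):
C(2)−W(22)=-20≡6 → G
T(19)−N(13)=6 → G

GG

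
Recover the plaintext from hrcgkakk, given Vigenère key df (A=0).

Repeat the key across the ciphertext: dfdfdfdf
h(7)−d(3): 4 → e
r(17)−f(5): 12 → m
c(2)−d(3): -1≡25 → z
g(6)−f(5): 1 → b
k(10)−d(3): 7 → h
a(0)−f(5): -5≡21 → v
k(10)−d(3): 7 → h
k(10)−f(5): 5 → f

emzbhvhf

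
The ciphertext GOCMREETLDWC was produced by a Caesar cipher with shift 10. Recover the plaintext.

WESCHUUJBTMS

G(6): 6−10=-4≡22 → W
O(14): 14−10=4 → E
C(2): 2−10=-8≡18 → S
M(12): 12−10=2 → C
R(17): 17−10=7 → H
E(4): 4−10=-6≡20 → U
E(4): 4−10=-6≡20 → U
T(19): 19−10=9 → J
L(11): 11−10=1 → B
D(3): 3−10=-7≡19 → T
W(22): 22−10=12 → M
C(2): 2−10=-8≡18 → S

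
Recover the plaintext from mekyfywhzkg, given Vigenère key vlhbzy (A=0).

Repeat the key across the ciphertext: vlhbzyvlhbz
m(12)−v(21): -9≡17 → r
e(4)−l(11): -7≡19 → t
k(10)−h(7): 3 → d
y(24)−b(1): 23 → x
f(5)−z(25): -20≡6 → g
y(24)−y(24): 0 → a
w(22)−v(21): 1 → b
h(7)−l(11): -4≡22 → w
z(25)−h(7): 18 → s
k(10)−b(1): 9 → j
g(6)−z(25): -19≡7 → h

rtdxgabwsjh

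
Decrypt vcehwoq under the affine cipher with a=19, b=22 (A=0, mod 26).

The inverse of 19 mod 26 is 11, since 19·11=209≡1. Apply D(y)=11·(y−22) mod 26:
v(21): 11·(21−22)=-11≡15 → p
c(2): 11·(2−22)=-220≡14 → o
e(4): 11·(4−22)=-198≡10 → k
h(7): 11·(7−22)=-165≡17 → r
w(22): 11·(22−22)=0 → a
o(14): 11·(14−22)=-88≡16 → q
q(16): 11·(16−22)=-66≡12 → m

pokraqm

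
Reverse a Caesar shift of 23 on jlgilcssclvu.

j(9): 9−23=-14≡12 → m
l(11): 11−23=-12≡14 → o
g(6): 6−23=-17≡9 → j
i(8): 8−23=-15≡11 → l
l(11): 11−23=-12≡14 → o
c(2): 2−23=-21≡5 → f
s(18): 18−23=-5≡21 → v
s(18): 18−23=-5≡21 → v
c(2): 2−23=-21≡5 → f
l(11): 11−23=-12≡14 → o
v(21): 21−23=-2≡24 → y
u(20): 20−23=-3≡23 → x

mojlofvvfoyx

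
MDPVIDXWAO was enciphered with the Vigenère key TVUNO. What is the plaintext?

Repeat the key across the ciphertext: TVUNOTVUNO
M(12)−T(19): -7≡19 → T
D(3)−V(21): -18≡8 → I
P(15)−U(20): -5≡21 → V
V(21)−N(13): 8 → I
I(8)−O(14): -6≡20 → U
D(3)−T(19): -16≡10 → K
X(23)−V(21): 2 → C
W(22)−U(20): 2 → C
A(0)−N(13): -13≡13 → N
O(14)−O(14): 0 → A

TIVIUKCCNA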